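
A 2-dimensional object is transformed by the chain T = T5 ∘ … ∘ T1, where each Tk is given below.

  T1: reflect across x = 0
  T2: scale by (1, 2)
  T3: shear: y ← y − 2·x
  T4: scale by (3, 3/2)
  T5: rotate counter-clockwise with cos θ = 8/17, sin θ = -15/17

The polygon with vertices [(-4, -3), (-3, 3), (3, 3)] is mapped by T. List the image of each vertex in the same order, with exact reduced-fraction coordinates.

image vertices: (-219/17, -348/17), (72/17, -135/17), (198/17, 279/17)

T1 reflect across x = 0: (-4, -3) → (4, -3); (-3, 3) → (3, 3); (3, 3) → (-3, 3)
T2 scale by (1, 2): (4, -3) → (4, -6); (3, 3) → (3, 6); (-3, 3) → (-3, 6)
T3 shear: y ← y − 2·x: (4, -6) → (4, -14); (3, 6) → (3, 0); (-3, 6) → (-3, 12)
T4 scale by (3, 3/2): (4, -14) → (12, -21); (3, 0) → (9, 0); (-3, 12) → (-9, 18)
T5 rotate counter-clockwise with cos θ = 8/17, sin θ = -15/17: (12, -21) → (-219/17, -348/17); (9, 0) → (72/17, -135/17); (-9, 18) → (198/17, 279/17)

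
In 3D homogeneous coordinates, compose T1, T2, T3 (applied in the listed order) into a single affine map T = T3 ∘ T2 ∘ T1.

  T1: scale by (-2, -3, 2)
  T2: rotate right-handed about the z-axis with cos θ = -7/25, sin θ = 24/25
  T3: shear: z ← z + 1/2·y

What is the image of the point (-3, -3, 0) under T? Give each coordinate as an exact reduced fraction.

T1 scale by (-2, -3, 2): (-3, -3, 0) → (6, 9, 0)
T2 rotate right-handed about the z-axis with cos θ = -7/25, sin θ = 24/25: (6, 9, 0) → (-258/25, 81/25, 0)
T3 shear: z ← z + 1/2·y: (-258/25, 81/25, 0) → (-258/25, 81/25, 81/50)

T(p) = (-258/25, 81/25, 81/50)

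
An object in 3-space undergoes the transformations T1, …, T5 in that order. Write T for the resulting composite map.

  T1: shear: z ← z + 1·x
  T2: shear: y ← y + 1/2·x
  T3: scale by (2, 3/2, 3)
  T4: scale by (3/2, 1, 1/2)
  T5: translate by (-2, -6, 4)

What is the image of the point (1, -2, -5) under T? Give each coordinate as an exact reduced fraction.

T(p) = (1, -33/4, -2)

T1 shear: z ← z + 1·x: (1, -2, -5) → (1, -2, -4)
T2 shear: y ← y + 1/2·x: (1, -2, -4) → (1, -3/2, -4)
T3 scale by (2, 3/2, 3): (1, -3/2, -4) → (2, -9/4, -12)
T4 scale by (3/2, 1, 1/2): (2, -9/4, -12) → (3, -9/4, -6)
T5 translate by (-2, -6, 4): (3, -9/4, -6) → (1, -33/4, -2)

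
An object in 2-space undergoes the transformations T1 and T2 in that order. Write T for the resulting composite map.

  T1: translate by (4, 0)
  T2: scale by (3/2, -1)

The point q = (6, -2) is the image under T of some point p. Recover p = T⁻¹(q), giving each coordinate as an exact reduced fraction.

p = (0, 2)

T1 = [1 0 4; 0 1 0; 0 0 1]
T2·T1 = [3/2 0 6; 0 -1 0; 0 0 1]
det M = -3/2; M⁻¹ = [2/3 0 -4; 0 -1 0; 0 0 1]
M⁻¹ · (6, -2)ᵀ = (0, 2)ᵀ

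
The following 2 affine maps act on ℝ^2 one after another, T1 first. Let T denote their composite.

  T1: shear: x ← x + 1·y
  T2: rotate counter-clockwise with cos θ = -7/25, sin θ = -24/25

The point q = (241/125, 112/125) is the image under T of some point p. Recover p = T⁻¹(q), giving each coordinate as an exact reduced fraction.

p = (-3, 8/5)

T1 = [1 1 0; 0 1 0; 0 0 1]
T2·T1 = [-7/25 17/25 0; -24/25 -31/25 0; 0 0 1]
det M = 1; M⁻¹ = [-31/25 -17/25 0; 24/25 -7/25 0; 0 0 1]
M⁻¹ · (241/125, 112/125)ᵀ = (-3, 8/5)ᵀ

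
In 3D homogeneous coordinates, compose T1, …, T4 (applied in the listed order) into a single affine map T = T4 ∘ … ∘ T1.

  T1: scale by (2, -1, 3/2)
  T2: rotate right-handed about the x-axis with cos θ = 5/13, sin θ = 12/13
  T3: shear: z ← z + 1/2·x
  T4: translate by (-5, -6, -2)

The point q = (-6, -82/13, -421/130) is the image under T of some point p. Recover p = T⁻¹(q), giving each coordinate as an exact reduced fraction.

p = (-1/2, 4/5, 0)

T1 = [2 0 0 0; 0 -1 0 0; 0 0 3/2 0; 0 0 0 1]
T2·T1 = [2 0 0 0; 0 -5/13 -18/13 0; 0 -12/13 15/26 0; 0 0 0 1]
T3·…·T1 = [2 0 0 0; 0 -5/13 -18/13 0; 1 -12/13 15/26 0; 0 0 0 1]
T4·…·T1 = [2 0 0 -5; 0 -5/13 -18/13 -6; 1 -12/13 15/26 -2; 0 0 0 1]
det M = -3; M⁻¹ = [1/2 0 0 5/2; 6/13 -5/13 -12/13 -24/13; -5/39 -8/13 10/39 -149/39; 0 0 0 1]
M⁻¹ · (-6, -82/13, -421/130)ᵀ = (-1/2, 4/5, 0)ᵀ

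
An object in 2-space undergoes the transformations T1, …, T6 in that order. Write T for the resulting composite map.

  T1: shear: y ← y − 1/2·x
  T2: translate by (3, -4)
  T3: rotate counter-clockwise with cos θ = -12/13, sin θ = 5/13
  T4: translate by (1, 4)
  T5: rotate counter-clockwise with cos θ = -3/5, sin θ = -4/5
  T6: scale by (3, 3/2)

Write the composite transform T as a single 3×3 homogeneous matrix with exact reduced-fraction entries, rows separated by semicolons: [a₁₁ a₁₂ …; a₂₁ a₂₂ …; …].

T = [87/26 -99/65 1407/65; 3/26 84/65 -999/130; 0 0 1]

T1 = [1 0 0; -1/2 1 0; 0 0 1]
T2·T1 = [1 0 3; -1/2 1 -4; 0 0 1]
T3·…·T1 = [-19/26 -5/13 -16/13; 11/13 -12/13 63/13; 0 0 1]
T4·…·T1 = [-19/26 -5/13 -3/13; 11/13 -12/13 115/13; 0 0 1]
T5·…·T1 = [29/26 -33/65 469/65; 1/13 56/65 -333/65; 0 0 1]
T6·…·T1 = [87/26 -99/65 1407/65; 3/26 84/65 -999/130; 0 0 1]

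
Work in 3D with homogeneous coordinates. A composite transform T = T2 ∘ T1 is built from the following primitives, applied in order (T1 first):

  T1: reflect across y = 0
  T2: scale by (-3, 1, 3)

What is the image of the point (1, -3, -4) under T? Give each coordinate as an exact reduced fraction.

T1 reflect across y = 0: (1, -3, -4) → (1, 3, -4)
T2 scale by (-3, 1, 3): (1, 3, -4) → (-3, 3, -12)

T(p) = (-3, 3, -12)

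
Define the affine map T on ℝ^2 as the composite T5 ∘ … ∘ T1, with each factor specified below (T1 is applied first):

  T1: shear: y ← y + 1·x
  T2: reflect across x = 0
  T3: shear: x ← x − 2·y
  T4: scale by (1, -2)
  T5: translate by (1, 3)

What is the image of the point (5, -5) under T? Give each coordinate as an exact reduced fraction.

T1 shear: y ← y + 1·x: (5, -5) → (5, 0)
T2 reflect across x = 0: (5, 0) → (-5, 0)
T3 shear: x ← x − 2·y: (-5, 0) → (-5, 0)
T4 scale by (1, -2): (-5, 0) → (-5, 0)
T5 translate by (1, 3): (-5, 0) → (-4, 3)

T(p) = (-4, 3)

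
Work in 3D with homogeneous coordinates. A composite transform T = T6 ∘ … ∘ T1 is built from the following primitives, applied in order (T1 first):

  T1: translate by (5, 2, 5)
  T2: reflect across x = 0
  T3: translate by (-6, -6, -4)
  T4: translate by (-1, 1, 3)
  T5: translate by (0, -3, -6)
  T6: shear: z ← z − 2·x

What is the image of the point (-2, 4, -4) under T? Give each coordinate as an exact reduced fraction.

T1 translate by (5, 2, 5): (-2, 4, -4) → (3, 6, 1)
T2 reflect across x = 0: (3, 6, 1) → (-3, 6, 1)
T3 translate by (-6, -6, -4): (-3, 6, 1) → (-9, 0, -3)
T4 translate by (-1, 1, 3): (-9, 0, -3) → (-10, 1, 0)
T5 translate by (0, -3, -6): (-10, 1, 0) → (-10, -2, -6)
T6 shear: z ← z − 2·x: (-10, -2, -6) → (-10, -2, 14)

T(p) = (-10, -2, 14)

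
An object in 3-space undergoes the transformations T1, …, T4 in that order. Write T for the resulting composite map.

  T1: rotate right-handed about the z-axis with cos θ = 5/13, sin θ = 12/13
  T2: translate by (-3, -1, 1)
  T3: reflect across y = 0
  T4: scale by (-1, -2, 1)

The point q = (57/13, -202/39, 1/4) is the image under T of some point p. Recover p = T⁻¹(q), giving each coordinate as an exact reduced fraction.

T1 = [5/13 -12/13 0 0; 12/13 5/13 0 0; 0 0 1 0; 0 0 0 1]
T2·T1 = [5/13 -12/13 0 -3; 12/13 5/13 0 -1; 0 0 1 1; 0 0 0 1]
T3·…·T1 = [5/13 -12/13 0 -3; -12/13 -5/13 0 1; 0 0 1 1; 0 0 0 1]
T4·…·T1 = [-5/13 12/13 0 3; 24/13 10/13 0 -2; 0 0 1 1; 0 0 0 1]
det M = -2; M⁻¹ = [-5/13 6/13 0 27/13; 12/13 5/26 0 -31/13; 0 0 1 -1; 0 0 0 1]
M⁻¹ · (57/13, -202/39, 1/4)ᵀ = (-2, 2/3, -3/4)ᵀ

p = (-2, 2/3, -3/4)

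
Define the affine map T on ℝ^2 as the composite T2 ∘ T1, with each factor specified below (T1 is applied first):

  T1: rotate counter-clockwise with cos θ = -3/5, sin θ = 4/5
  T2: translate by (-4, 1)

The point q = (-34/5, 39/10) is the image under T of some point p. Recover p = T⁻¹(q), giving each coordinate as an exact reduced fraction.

T1 = [-3/5 -4/5 0; 4/5 -3/5 0; 0 0 1]
T2·T1 = [-3/5 -4/5 -4; 4/5 -3/5 1; 0 0 1]
det M = 1; M⁻¹ = [-3/5 4/5 -16/5; -4/5 -3/5 -13/5; 0 0 1]
M⁻¹ · (-34/5, 39/10)ᵀ = (4, 1/2)ᵀ

p = (4, 1/2)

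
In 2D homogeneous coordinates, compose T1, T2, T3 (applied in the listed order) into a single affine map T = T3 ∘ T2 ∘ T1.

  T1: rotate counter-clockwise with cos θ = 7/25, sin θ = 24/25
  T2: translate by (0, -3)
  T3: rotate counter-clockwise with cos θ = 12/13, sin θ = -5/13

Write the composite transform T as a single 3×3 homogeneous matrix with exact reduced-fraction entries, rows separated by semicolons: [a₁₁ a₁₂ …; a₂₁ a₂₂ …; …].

T1 = [7/25 -24/25 0; 24/25 7/25 0; 0 0 1]
T2·T1 = [7/25 -24/25 0; 24/25 7/25 -3; 0 0 1]
T3·…·T1 = [204/325 -253/325 -15/13; 253/325 204/325 -36/13; 0 0 1]

T = [204/325 -253/325 -15/13; 253/325 204/325 -36/13; 0 0 1]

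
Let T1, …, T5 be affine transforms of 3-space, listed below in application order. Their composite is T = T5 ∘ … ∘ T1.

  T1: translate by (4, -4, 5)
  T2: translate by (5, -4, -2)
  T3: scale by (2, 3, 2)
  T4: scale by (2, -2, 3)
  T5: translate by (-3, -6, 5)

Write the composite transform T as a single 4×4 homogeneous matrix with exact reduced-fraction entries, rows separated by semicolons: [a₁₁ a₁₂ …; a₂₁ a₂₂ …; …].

T1 = [1 0 0 4; 0 1 0 -4; 0 0 1 5; 0 0 0 1]
T2·T1 = [1 0 0 9; 0 1 0 -8; 0 0 1 3; 0 0 0 1]
T3·…·T1 = [2 0 0 18; 0 3 0 -24; 0 0 2 6; 0 0 0 1]
T4·…·T1 = [4 0 0 36; 0 -6 0 48; 0 0 6 18; 0 0 0 1]
T5·…·T1 = [4 0 0 33; 0 -6 0 42; 0 0 6 23; 0 0 0 1]

T = [4 0 0 33; 0 -6 0 42; 0 0 6 23; 0 0 0 1]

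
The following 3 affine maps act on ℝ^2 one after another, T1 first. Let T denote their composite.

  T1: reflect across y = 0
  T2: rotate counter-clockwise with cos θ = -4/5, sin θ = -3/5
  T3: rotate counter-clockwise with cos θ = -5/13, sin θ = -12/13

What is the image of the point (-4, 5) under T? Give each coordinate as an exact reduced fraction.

T(p) = (379/65, -172/65)

T1 reflect across y = 0: (-4, 5) → (-4, -5)
T2 rotate counter-clockwise with cos θ = -4/5, sin θ = -3/5: (-4, -5) → (1/5, 32/5)
T3 rotate counter-clockwise with cos θ = -5/13, sin θ = -12/13: (1/5, 32/5) → (379/65, -172/65)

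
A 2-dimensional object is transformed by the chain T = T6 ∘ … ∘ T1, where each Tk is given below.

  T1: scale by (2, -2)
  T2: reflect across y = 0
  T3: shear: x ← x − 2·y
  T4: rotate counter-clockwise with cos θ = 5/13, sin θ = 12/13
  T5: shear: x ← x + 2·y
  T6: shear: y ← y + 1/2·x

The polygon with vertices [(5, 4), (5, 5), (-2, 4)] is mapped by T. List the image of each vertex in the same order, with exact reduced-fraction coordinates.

T1 scale by (2, -2): (5, 4) → (10, -8); (5, 5) → (10, -10); (-2, 4) → (-4, -8)
T2 reflect across y = 0: (10, -8) → (10, 8); (10, -10) → (10, 10); (-4, -8) → (-4, 8)
T3 shear: x ← x − 2·y: (10, 8) → (-6, 8); (10, 10) → (-10, 10); (-4, 8) → (-20, 8)
T4 rotate counter-clockwise with cos θ = 5/13, sin θ = 12/13: (-6, 8) → (-126/13, -32/13); (-10, 10) → (-170/13, -70/13); (-20, 8) → (-196/13, -200/13)
T5 shear: x ← x + 2·y: (-126/13, -32/13) → (-190/13, -32/13); (-170/13, -70/13) → (-310/13, -70/13); (-196/13, -200/13) → (-596/13, -200/13)
T6 shear: y ← y + 1/2·x: (-190/13, -32/13) → (-190/13, -127/13); (-310/13, -70/13) → (-310/13, -225/13); (-596/13, -200/13) → (-596/13, -498/13)

image vertices: (-190/13, -127/13), (-310/13, -225/13), (-596/13, -498/13)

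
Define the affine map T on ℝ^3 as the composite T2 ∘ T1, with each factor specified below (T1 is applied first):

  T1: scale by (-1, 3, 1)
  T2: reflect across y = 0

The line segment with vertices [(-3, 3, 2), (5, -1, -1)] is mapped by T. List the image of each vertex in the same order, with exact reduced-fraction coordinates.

image vertices: (3, -9, 2), (-5, 3, -1)

T1 scale by (-1, 3, 1): (-3, 3, 2) → (3, 9, 2); (5, -1, -1) → (-5, -3, -1)
T2 reflect across y = 0: (3, 9, 2) → (3, -9, 2); (-5, -3, -1) → (-5, 3, -1)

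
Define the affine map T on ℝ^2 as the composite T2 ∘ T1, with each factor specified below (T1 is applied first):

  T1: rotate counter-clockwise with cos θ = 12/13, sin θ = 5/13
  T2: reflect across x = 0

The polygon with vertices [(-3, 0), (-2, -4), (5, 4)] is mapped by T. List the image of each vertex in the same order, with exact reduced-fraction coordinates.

image vertices: (36/13, -15/13), (4/13, -58/13), (-40/13, 73/13)

T1 rotate counter-clockwise with cos θ = 12/13, sin θ = 5/13: (-3, 0) → (-36/13, -15/13); (-2, -4) → (-4/13, -58/13); (5, 4) → (40/13, 73/13)
T2 reflect across x = 0: (-36/13, -15/13) → (36/13, -15/13); (-4/13, -58/13) → (4/13, -58/13); (40/13, 73/13) → (-40/13, 73/13)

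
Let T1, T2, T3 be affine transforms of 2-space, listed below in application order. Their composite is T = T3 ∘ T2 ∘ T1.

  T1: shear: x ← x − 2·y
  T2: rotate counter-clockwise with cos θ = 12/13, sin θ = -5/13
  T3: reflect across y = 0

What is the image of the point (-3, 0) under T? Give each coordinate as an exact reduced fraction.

T(p) = (-36/13, -15/13)

T1 shear: x ← x − 2·y: (-3, 0) → (-3, 0)
T2 rotate counter-clockwise with cos θ = 12/13, sin θ = -5/13: (-3, 0) → (-36/13, 15/13)
T3 reflect across y = 0: (-36/13, 15/13) → (-36/13, -15/13)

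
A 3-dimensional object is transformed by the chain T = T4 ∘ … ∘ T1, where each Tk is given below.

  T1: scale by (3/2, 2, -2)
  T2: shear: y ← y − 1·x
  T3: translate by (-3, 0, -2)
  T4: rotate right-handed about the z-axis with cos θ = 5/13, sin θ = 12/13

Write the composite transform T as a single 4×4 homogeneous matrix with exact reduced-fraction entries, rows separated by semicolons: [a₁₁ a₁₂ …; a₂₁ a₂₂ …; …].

T = [51/26 -24/13 0 -15/13; 21/26 10/13 0 -36/13; 0 0 -2 -2; 0 0 0 1]

T1 = [3/2 0 0 0; 0 2 0 0; 0 0 -2 0; 0 0 0 1]
T2·T1 = [3/2 0 0 0; -3/2 2 0 0; 0 0 -2 0; 0 0 0 1]
T3·…·T1 = [3/2 0 0 -3; -3/2 2 0 0; 0 0 -2 -2; 0 0 0 1]
T4·…·T1 = [51/26 -24/13 0 -15/13; 21/26 10/13 0 -36/13; 0 0 -2 -2; 0 0 0 1]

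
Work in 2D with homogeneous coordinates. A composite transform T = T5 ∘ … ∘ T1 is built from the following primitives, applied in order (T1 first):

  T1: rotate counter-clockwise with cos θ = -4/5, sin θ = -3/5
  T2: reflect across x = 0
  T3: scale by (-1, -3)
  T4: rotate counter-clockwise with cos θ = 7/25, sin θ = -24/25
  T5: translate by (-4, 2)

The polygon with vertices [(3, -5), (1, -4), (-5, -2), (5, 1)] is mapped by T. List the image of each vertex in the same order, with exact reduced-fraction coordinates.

image vertices: (-1481/125, 667/125), (-1548/125, 361/125), (-2058/125, -569/125), (749/125, 1057/125)

T1 rotate counter-clockwise with cos θ = -4/5, sin θ = -3/5: (3, -5) → (-27/5, 11/5); (1, -4) → (-16/5, 13/5); (-5, -2) → (14/5, 23/5); (5, 1) → (-17/5, -19/5)
T2 reflect across x = 0: (-27/5, 11/5) → (27/5, 11/5); (-16/5, 13/5) → (16/5, 13/5); (14/5, 23/5) → (-14/5, 23/5); (-17/5, -19/5) → (17/5, -19/5)
T3 scale by (-1, -3): (27/5, 11/5) → (-27/5, -33/5); (16/5, 13/5) → (-16/5, -39/5); (-14/5, 23/5) → (14/5, -69/5); (17/5, -19/5) → (-17/5, 57/5)
T4 rotate counter-clockwise with cos θ = 7/25, sin θ = -24/25: (-27/5, -33/5) → (-981/125, 417/125); (-16/5, -39/5) → (-1048/125, 111/125); (14/5, -69/5) → (-1558/125, -819/125); (-17/5, 57/5) → (1249/125, 807/125)
T5 translate by (-4, 2): (-981/125, 417/125) → (-1481/125, 667/125); (-1048/125, 111/125) → (-1548/125, 361/125); (-1558/125, -819/125) → (-2058/125, -569/125); (1249/125, 807/125) → (749/125, 1057/125)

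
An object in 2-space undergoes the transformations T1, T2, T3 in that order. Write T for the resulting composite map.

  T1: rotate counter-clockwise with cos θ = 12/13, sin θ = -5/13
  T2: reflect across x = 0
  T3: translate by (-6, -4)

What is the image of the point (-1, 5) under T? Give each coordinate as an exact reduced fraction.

T(p) = (-7, 1)

T1 rotate counter-clockwise with cos θ = 12/13, sin θ = -5/13: (-1, 5) → (1, 5)
T2 reflect across x = 0: (1, 5) → (-1, 5)
T3 translate by (-6, -4): (-1, 5) → (-7, 1)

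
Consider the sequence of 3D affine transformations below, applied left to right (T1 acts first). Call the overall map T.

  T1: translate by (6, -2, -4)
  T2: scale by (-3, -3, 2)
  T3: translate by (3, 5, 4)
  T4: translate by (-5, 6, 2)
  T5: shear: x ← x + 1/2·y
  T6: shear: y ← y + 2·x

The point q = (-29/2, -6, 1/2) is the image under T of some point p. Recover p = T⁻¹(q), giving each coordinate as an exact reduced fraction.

T1 = [1 0 0 6; 0 1 0 -2; 0 0 1 -4; 0 0 0 1]
T2·T1 = [-3 0 0 -18; 0 -3 0 6; 0 0 2 -8; 0 0 0 1]
T3·…·T1 = [-3 0 0 -15; 0 -3 0 11; 0 0 2 -4; 0 0 0 1]
T4·…·T1 = [-3 0 0 -20; 0 -3 0 17; 0 0 2 -2; 0 0 0 1]
T5·…·T1 = [-3 -3/2 0 -23/2; 0 -3 0 17; 0 0 2 -2; 0 0 0 1]
T6·…·T1 = [-3 -3/2 0 -23/2; -6 -6 0 -6; 0 0 2 -2; 0 0 0 1]
det M = 18; M⁻¹ = [-2/3 1/6 0 -20/3; 2/3 -1/3 0 17/3; 0 0 1/2 1; 0 0 0 1]
M⁻¹ · (-29/2, -6, 1/2)ᵀ = (2, -2, 5/4)ᵀ

p = (2, -2, 5/4)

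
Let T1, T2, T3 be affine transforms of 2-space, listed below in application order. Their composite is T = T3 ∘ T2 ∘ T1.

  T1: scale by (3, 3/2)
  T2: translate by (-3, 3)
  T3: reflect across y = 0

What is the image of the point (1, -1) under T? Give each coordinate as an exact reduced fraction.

T(p) = (0, -3/2)

T1 scale by (3, 3/2): (1, -1) → (3, -3/2)
T2 translate by (-3, 3): (3, -3/2) → (0, 3/2)
T3 reflect across y = 0: (0, 3/2) → (0, -3/2)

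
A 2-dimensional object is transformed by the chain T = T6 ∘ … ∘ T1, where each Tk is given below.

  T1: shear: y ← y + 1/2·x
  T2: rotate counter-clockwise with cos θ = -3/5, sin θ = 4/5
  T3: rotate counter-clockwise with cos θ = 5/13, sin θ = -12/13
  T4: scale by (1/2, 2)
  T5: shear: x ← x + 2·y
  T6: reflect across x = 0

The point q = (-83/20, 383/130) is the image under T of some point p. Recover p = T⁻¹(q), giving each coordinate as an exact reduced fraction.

T1 = [1 0 0; 1/2 1 0; 0 0 1]
T2·T1 = [-1 -4/5 0; 1/2 -3/5 0; 0 0 1]
T3·…·T1 = [1/13 -56/65 0; 29/26 33/65 0; 0 0 1]
T4·…·T1 = [1/26 -28/65 0; 29/13 66/65 0; 0 0 1]
T5·…·T1 = [9/2 8/5 0; 29/13 66/65 0; 0 0 1]
T6·…·T1 = [-9/2 -8/5 0; 29/13 66/65 0; 0 0 1]
det M = -1; M⁻¹ = [-66/65 -8/5 0; 29/13 9/2 0; 0 0 1]
M⁻¹ · (-83/20, 383/130)ᵀ = (-1/2, 4)ᵀ

p = (-1/2, 4)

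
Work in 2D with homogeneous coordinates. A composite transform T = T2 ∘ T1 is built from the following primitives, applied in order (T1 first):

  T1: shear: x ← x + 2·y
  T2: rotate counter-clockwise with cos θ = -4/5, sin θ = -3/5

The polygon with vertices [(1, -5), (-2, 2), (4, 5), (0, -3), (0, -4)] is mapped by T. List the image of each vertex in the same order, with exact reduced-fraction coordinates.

T1 shear: x ← x + 2·y: (1, -5) → (-9, -5); (-2, 2) → (2, 2); (4, 5) → (14, 5); (0, -3) → (-6, -3); (0, -4) → (-8, -4)
T2 rotate counter-clockwise with cos θ = -4/5, sin θ = -3/5: (-9, -5) → (21/5, 47/5); (2, 2) → (-2/5, -14/5); (14, 5) → (-41/5, -62/5); (-6, -3) → (3, 6); (-8, -4) → (4, 8)

image vertices: (21/5, 47/5), (-2/5, -14/5), (-41/5, -62/5), (3, 6), (4, 8)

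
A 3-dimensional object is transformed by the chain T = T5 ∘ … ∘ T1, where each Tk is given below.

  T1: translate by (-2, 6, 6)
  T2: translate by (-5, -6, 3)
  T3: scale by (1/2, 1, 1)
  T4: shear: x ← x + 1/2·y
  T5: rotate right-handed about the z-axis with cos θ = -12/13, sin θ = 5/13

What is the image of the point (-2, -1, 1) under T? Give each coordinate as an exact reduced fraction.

T1 translate by (-2, 6, 6): (-2, -1, 1) → (-4, 5, 7)
T2 translate by (-5, -6, 3): (-4, 5, 7) → (-9, -1, 10)
T3 scale by (1/2, 1, 1): (-9, -1, 10) → (-9/2, -1, 10)
T4 shear: x ← x + 1/2·y: (-9/2, -1, 10) → (-5, -1, 10)
T5 rotate right-handed about the z-axis with cos θ = -12/13, sin θ = 5/13: (-5, -1, 10) → (5, -1, 10)

T(p) = (5, -1, 10)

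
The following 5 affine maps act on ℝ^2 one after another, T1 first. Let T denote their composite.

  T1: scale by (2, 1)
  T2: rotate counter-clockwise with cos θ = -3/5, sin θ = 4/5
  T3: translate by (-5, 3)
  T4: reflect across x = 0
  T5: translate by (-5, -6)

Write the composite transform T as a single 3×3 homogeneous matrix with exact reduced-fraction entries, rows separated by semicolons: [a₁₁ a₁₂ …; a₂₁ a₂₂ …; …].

T1 = [2 0 0; 0 1 0; 0 0 1]
T2·T1 = [-6/5 -4/5 0; 8/5 -3/5 0; 0 0 1]
T3·…·T1 = [-6/5 -4/5 -5; 8/5 -3/5 3; 0 0 1]
T4·…·T1 = [6/5 4/5 5; 8/5 -3/5 3; 0 0 1]
T5·…·T1 = [6/5 4/5 0; 8/5 -3/5 -3; 0 0 1]

T = [6/5 4/5 0; 8/5 -3/5 -3; 0 0 1]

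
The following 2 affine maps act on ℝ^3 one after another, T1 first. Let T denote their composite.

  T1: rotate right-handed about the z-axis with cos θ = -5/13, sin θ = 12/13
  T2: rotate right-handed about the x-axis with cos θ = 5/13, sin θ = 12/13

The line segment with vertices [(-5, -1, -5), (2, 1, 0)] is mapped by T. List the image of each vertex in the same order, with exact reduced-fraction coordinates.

T1 rotate right-handed about the z-axis with cos θ = -5/13, sin θ = 12/13: (-5, -1, -5) → (37/13, -55/13, -5); (2, 1, 0) → (-22/13, 19/13, 0)
T2 rotate right-handed about the x-axis with cos θ = 5/13, sin θ = 12/13: (37/13, -55/13, -5) → (37/13, 505/169, -985/169); (-22/13, 19/13, 0) → (-22/13, 95/169, 228/169)

image vertices: (37/13, 505/169, -985/169), (-22/13, 95/169, 228/169)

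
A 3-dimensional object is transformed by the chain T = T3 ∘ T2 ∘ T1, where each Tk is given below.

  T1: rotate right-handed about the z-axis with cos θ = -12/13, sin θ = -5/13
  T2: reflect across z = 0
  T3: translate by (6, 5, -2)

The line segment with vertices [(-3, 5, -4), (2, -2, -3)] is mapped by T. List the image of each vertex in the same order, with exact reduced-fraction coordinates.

T1 rotate right-handed about the z-axis with cos θ = -12/13, sin θ = -5/13: (-3, 5, -4) → (61/13, -45/13, -4); (2, -2, -3) → (-34/13, 14/13, -3)
T2 reflect across z = 0: (61/13, -45/13, -4) → (61/13, -45/13, 4); (-34/13, 14/13, -3) → (-34/13, 14/13, 3)
T3 translate by (6, 5, -2): (61/13, -45/13, 4) → (139/13, 20/13, 2); (-34/13, 14/13, 3) → (44/13, 79/13, 1)

image vertices: (139/13, 20/13, 2), (44/13, 79/13, 1)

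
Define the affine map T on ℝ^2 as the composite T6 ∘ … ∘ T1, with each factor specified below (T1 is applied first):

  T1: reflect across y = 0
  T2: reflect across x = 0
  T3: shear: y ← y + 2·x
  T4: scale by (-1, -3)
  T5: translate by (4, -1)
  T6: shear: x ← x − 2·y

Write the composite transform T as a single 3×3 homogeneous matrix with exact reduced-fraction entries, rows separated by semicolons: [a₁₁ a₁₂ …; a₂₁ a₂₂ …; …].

T1 = [1 0 0; 0 -1 0; 0 0 1]
T2·T1 = [-1 0 0; 0 -1 0; 0 0 1]
T3·…·T1 = [-1 0 0; -2 -1 0; 0 0 1]
T4·…·T1 = [1 0 0; 6 3 0; 0 0 1]
T5·…·T1 = [1 0 4; 6 3 -1; 0 0 1]
T6·…·T1 = [-11 -6 6; 6 3 -1; 0 0 1]

T = [-11 -6 6; 6 3 -1; 0 0 1]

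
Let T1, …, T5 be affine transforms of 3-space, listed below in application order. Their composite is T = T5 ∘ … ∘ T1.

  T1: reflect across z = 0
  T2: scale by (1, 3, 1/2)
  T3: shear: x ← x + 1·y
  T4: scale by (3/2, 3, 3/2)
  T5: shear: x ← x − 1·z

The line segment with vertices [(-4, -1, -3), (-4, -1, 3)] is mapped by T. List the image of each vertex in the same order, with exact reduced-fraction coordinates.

image vertices: (-51/4, -9, 9/4), (-33/4, -9, -9/4)

T1 reflect across z = 0: (-4, -1, -3) → (-4, -1, 3); (-4, -1, 3) → (-4, -1, -3)
T2 scale by (1, 3, 1/2): (-4, -1, 3) → (-4, -3, 3/2); (-4, -1, -3) → (-4, -3, -3/2)
T3 shear: x ← x + 1·y: (-4, -3, 3/2) → (-7, -3, 3/2); (-4, -3, -3/2) → (-7, -3, -3/2)
T4 scale by (3/2, 3, 3/2): (-7, -3, 3/2) → (-21/2, -9, 9/4); (-7, -3, -3/2) → (-21/2, -9, -9/4)
T5 shear: x ← x − 1·z: (-21/2, -9, 9/4) → (-51/4, -9, 9/4); (-21/2, -9, -9/4) → (-33/4, -9, -9/4)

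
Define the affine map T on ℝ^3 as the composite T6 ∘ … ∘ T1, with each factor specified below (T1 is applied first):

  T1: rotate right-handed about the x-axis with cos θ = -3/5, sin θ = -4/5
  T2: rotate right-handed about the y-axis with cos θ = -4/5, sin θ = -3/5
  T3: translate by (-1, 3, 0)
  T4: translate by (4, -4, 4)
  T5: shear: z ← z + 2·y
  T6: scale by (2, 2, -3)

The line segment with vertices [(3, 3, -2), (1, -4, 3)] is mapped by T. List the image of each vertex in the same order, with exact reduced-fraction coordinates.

image vertices: (66/25, -44/5, 153/25), (68/25, 38/5, -831/25)

T1 rotate right-handed about the x-axis with cos θ = -3/5, sin θ = -4/5: (3, 3, -2) → (3, -17/5, -6/5); (1, -4, 3) → (1, 24/5, 7/5)
T2 rotate right-handed about the y-axis with cos θ = -4/5, sin θ = -3/5: (3, -17/5, -6/5) → (-42/25, -17/5, 69/25); (1, 24/5, 7/5) → (-41/25, 24/5, -13/25)
T3 translate by (-1, 3, 0): (-42/25, -17/5, 69/25) → (-67/25, -2/5, 69/25); (-41/25, 24/5, -13/25) → (-66/25, 39/5, -13/25)
T4 translate by (4, -4, 4): (-67/25, -2/5, 69/25) → (33/25, -22/5, 169/25); (-66/25, 39/5, -13/25) → (34/25, 19/5, 87/25)
T5 shear: z ← z + 2·y: (33/25, -22/5, 169/25) → (33/25, -22/5, -51/25); (34/25, 19/5, 87/25) → (34/25, 19/5, 277/25)
T6 scale by (2, 2, -3): (33/25, -22/5, -51/25) → (66/25, -44/5, 153/25); (34/25, 19/5, 277/25) → (68/25, 38/5, -831/25)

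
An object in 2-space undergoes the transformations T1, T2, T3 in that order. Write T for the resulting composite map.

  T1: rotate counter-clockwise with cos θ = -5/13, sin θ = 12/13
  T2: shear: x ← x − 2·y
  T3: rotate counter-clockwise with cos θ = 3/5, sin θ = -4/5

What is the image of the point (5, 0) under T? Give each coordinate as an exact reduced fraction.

T1 rotate counter-clockwise with cos θ = -5/13, sin θ = 12/13: (5, 0) → (-25/13, 60/13)
T2 shear: x ← x − 2·y: (-25/13, 60/13) → (-145/13, 60/13)
T3 rotate counter-clockwise with cos θ = 3/5, sin θ = -4/5: (-145/13, 60/13) → (-3, 152/13)

T(p) = (-3, 152/13)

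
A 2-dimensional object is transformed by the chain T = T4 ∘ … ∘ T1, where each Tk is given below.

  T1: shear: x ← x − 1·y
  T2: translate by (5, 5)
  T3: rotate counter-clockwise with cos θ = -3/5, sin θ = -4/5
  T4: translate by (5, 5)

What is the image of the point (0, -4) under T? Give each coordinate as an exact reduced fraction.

T(p) = (2/5, -14/5)

T1 shear: x ← x − 1·y: (0, -4) → (4, -4)
T2 translate by (5, 5): (4, -4) → (9, 1)
T3 rotate counter-clockwise with cos θ = -3/5, sin θ = -4/5: (9, 1) → (-23/5, -39/5)
T4 translate by (5, 5): (-23/5, -39/5) → (2/5, -14/5)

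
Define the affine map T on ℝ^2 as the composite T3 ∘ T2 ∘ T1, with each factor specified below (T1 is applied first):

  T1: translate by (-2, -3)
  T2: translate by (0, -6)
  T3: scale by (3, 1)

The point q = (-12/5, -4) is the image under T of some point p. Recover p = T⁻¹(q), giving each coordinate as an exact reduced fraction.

T1 = [1 0 -2; 0 1 -3; 0 0 1]
T2·T1 = [1 0 -2; 0 1 -9; 0 0 1]
T3·…·T1 = [3 0 -6; 0 1 -9; 0 0 1]
det M = 3; M⁻¹ = [1/3 0 2; 0 1 9; 0 0 1]
M⁻¹ · (-12/5, -4)ᵀ = (6/5, 5)ᵀ

p = (6/5, 5)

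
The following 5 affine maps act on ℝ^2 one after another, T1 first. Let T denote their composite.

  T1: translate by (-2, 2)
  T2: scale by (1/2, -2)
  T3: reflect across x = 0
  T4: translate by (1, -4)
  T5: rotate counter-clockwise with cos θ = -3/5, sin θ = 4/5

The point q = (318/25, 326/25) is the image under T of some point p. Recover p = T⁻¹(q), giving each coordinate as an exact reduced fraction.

p = (-8/5, 5)

T1 = [1 0 -2; 0 1 2; 0 0 1]
T2·T1 = [1/2 0 -1; 0 -2 -4; 0 0 1]
T3·…·T1 = [-1/2 0 1; 0 -2 -4; 0 0 1]
T4·…·T1 = [-1/2 0 2; 0 -2 -8; 0 0 1]
T5·…·T1 = [3/10 8/5 26/5; -2/5 6/5 32/5; 0 0 1]
det M = 1; M⁻¹ = [6/5 -8/5 4; 2/5 3/10 -4; 0 0 1]
M⁻¹ · (318/25, 326/25)ᵀ = (-8/5, 5)ᵀ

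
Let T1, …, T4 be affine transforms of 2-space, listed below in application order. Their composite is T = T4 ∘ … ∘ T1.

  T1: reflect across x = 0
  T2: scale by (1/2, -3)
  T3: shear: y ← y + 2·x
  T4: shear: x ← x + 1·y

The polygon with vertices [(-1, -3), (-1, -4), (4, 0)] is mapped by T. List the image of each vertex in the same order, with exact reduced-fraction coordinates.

T1 reflect across x = 0: (-1, -3) → (1, -3); (-1, -4) → (1, -4); (4, 0) → (-4, 0)
T2 scale by (1/2, -3): (1, -3) → (1/2, 9); (1, -4) → (1/2, 12); (-4, 0) → (-2, 0)
T3 shear: y ← y + 2·x: (1/2, 9) → (1/2, 10); (1/2, 12) → (1/2, 13); (-2, 0) → (-2, -4)
T4 shear: x ← x + 1·y: (1/2, 10) → (21/2, 10); (1/2, 13) → (27/2, 13); (-2, -4) → (-6, -4)

image vertices: (21/2, 10), (27/2, 13), (-6, -4)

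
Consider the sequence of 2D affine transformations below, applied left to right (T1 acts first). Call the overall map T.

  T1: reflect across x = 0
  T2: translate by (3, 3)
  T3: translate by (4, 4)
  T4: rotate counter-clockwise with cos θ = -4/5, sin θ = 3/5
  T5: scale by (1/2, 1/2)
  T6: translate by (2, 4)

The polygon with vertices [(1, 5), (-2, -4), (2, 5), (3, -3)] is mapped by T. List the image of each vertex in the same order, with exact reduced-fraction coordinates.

image vertices: (-4, 1), (-5/2, 11/2), (-18/5, 7/10), (-4/5, 18/5)

T1 reflect across x = 0: (1, 5) → (-1, 5); (-2, -4) → (2, -4); (2, 5) → (-2, 5); (3, -3) → (-3, -3)
T2 translate by (3, 3): (-1, 5) → (2, 8); (2, -4) → (5, -1); (-2, 5) → (1, 8); (-3, -3) → (0, 0)
T3 translate by (4, 4): (2, 8) → (6, 12); (5, -1) → (9, 3); (1, 8) → (5, 12); (0, 0) → (4, 4)
T4 rotate counter-clockwise with cos θ = -4/5, sin θ = 3/5: (6, 12) → (-12, -6); (9, 3) → (-9, 3); (5, 12) → (-56/5, -33/5); (4, 4) → (-28/5, -4/5)
T5 scale by (1/2, 1/2): (-12, -6) → (-6, -3); (-9, 3) → (-9/2, 3/2); (-56/5, -33/5) → (-28/5, -33/10); (-28/5, -4/5) → (-14/5, -2/5)
T6 translate by (2, 4): (-6, -3) → (-4, 1); (-9/2, 3/2) → (-5/2, 11/2); (-28/5, -33/10) → (-18/5, 7/10); (-14/5, -2/5) → (-4/5, 18/5)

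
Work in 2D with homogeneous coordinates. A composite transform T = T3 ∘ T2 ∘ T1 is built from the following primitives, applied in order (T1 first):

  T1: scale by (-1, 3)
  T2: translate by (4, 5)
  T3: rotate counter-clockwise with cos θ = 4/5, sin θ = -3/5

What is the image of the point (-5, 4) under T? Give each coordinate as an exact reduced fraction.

T1 scale by (-1, 3): (-5, 4) → (5, 12)
T2 translate by (4, 5): (5, 12) → (9, 17)
T3 rotate counter-clockwise with cos θ = 4/5, sin θ = -3/5: (9, 17) → (87/5, 41/5)

T(p) = (87/5, 41/5)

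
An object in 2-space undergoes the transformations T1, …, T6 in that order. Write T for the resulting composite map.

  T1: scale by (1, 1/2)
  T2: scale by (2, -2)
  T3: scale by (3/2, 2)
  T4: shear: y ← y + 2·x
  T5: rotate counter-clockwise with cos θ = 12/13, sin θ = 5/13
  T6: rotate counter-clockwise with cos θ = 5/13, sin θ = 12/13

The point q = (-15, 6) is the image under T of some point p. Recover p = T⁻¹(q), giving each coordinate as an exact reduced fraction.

p = (2, -3/2)

T1 = [1 0 0; 0 1/2 0; 0 0 1]
T2·T1 = [2 0 0; 0 -1 0; 0 0 1]
T3·…·T1 = [3 0 0; 0 -2 0; 0 0 1]
T4·…·T1 = [3 0 0; 6 -2 0; 0 0 1]
T5·…·T1 = [6/13 10/13 0; 87/13 -24/13 0; 0 0 1]
T6·…·T1 = [-6 2 0; 3 0 0; 0 0 1]
det M = -6; M⁻¹ = [0 1/3 0; 1/2 1 0; 0 0 1]
M⁻¹ · (-15, 6)ᵀ = (2, -3/2)ᵀ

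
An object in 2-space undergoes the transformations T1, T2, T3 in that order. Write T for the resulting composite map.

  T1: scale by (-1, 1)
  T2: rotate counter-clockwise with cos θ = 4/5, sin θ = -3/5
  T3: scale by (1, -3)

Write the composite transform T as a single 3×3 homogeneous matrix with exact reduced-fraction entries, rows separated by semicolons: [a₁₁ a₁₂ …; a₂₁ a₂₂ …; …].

T = [-4/5 3/5 0; -9/5 -12/5 0; 0 0 1]

T1 = [-1 0 0; 0 1 0; 0 0 1]
T2·T1 = [-4/5 3/5 0; 3/5 4/5 0; 0 0 1]
T3·…·T1 = [-4/5 3/5 0; -9/5 -12/5 0; 0 0 1]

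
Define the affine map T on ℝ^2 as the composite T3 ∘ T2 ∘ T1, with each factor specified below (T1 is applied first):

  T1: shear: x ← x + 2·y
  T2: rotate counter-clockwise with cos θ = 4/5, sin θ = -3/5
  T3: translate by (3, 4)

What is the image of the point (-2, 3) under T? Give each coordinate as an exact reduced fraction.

T(p) = (8, 4)

T1 shear: x ← x + 2·y: (-2, 3) → (4, 3)
T2 rotate counter-clockwise with cos θ = 4/5, sin θ = -3/5: (4, 3) → (5, 0)
T3 translate by (3, 4): (5, 0) → (8, 4)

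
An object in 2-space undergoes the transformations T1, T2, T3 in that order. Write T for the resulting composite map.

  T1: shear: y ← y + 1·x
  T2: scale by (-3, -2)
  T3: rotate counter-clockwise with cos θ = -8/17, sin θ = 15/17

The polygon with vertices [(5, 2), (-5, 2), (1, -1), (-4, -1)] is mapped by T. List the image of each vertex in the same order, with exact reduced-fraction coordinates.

T1 shear: y ← y + 1·x: (5, 2) → (5, 7); (-5, 2) → (-5, -3); (1, -1) → (1, 0); (-4, -1) → (-4, -5)
T2 scale by (-3, -2): (5, 7) → (-15, -14); (-5, -3) → (15, 6); (1, 0) → (-3, 0); (-4, -5) → (12, 10)
T3 rotate counter-clockwise with cos θ = -8/17, sin θ = 15/17: (-15, -14) → (330/17, -113/17); (15, 6) → (-210/17, 177/17); (-3, 0) → (24/17, -45/17); (12, 10) → (-246/17, 100/17)

image vertices: (330/17, -113/17), (-210/17, 177/17), (24/17, -45/17), (-246/17, 100/17)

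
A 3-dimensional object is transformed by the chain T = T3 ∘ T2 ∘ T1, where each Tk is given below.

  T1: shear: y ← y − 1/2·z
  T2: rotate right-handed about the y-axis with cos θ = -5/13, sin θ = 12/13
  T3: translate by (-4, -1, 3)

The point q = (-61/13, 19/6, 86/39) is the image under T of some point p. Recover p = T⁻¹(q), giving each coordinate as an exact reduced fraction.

p = (1, 4, -1/3)

T1 = [1 0 0 0; 0 1 -1/2 0; 0 0 1 0; 0 0 0 1]
T2·T1 = [-5/13 0 12/13 0; 0 1 -1/2 0; -12/13 0 -5/13 0; 0 0 0 1]
T3·…·T1 = [-5/13 0 12/13 -4; 0 1 -1/2 -1; -12/13 0 -5/13 3; 0 0 0 1]
det M = 1; M⁻¹ = [-5/13 0 -12/13 16/13; 6/13 1 -5/26 89/26; 12/13 0 -5/13 63/13; 0 0 0 1]
M⁻¹ · (-61/13, 19/6, 86/39)ᵀ = (1, 4, -1/3)ᵀ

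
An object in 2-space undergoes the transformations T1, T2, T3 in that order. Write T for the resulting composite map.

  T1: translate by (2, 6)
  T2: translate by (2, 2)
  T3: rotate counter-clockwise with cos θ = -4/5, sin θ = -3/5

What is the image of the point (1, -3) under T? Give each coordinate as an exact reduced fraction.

T(p) = (-1, -7)

T1 translate by (2, 6): (1, -3) → (3, 3)
T2 translate by (2, 2): (3, 3) → (5, 5)
T3 rotate counter-clockwise with cos θ = -4/5, sin θ = -3/5: (5, 5) → (-1, -7)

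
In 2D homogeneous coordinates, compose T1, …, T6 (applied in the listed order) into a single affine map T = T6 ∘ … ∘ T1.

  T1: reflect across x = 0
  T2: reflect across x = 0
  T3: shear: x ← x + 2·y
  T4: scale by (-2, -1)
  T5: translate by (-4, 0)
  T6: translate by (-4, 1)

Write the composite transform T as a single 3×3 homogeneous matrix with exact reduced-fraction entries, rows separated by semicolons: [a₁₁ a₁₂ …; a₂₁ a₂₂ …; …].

T1 = [-1 0 0; 0 1 0; 0 0 1]
T2·T1 = [1 0 0; 0 1 0; 0 0 1]
T3·…·T1 = [1 2 0; 0 1 0; 0 0 1]
T4·…·T1 = [-2 -4 0; 0 -1 0; 0 0 1]
T5·…·T1 = [-2 -4 -4; 0 -1 0; 0 0 1]
T6·…·T1 = [-2 -4 -8; 0 -1 1; 0 0 1]

T = [-2 -4 -8; 0 -1 1; 0 0 1]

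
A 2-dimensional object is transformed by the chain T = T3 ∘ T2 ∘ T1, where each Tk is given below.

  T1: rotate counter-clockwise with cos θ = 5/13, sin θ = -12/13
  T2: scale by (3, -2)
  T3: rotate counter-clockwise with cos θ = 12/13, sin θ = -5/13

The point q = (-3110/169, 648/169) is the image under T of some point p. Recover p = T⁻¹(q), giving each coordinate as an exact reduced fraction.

p = (-4, -5)

T1 = [5/13 12/13 0; -12/13 5/13 0; 0 0 1]
T2·T1 = [15/13 36/13 0; 24/13 -10/13 0; 0 0 1]
T3·…·T1 = [300/169 382/169 0; 213/169 -300/169 0; 0 0 1]
det M = -6; M⁻¹ = [50/169 191/507 0; 71/338 -50/169 0; 0 0 1]
M⁻¹ · (-3110/169, 648/169)ᵀ = (-4, -5)ᵀ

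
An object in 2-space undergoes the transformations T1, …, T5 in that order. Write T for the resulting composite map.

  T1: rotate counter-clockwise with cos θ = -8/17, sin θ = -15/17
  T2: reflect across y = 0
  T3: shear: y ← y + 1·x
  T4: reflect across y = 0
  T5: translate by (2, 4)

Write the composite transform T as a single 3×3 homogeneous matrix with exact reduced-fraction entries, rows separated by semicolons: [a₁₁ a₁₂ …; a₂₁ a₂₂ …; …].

T1 = [-8/17 15/17 0; -15/17 -8/17 0; 0 0 1]
T2·T1 = [-8/17 15/17 0; 15/17 8/17 0; 0 0 1]
T3·…·T1 = [-8/17 15/17 0; 7/17 23/17 0; 0 0 1]
T4·…·T1 = [-8/17 15/17 0; -7/17 -23/17 0; 0 0 1]
T5·…·T1 = [-8/17 15/17 2; -7/17 -23/17 4; 0 0 1]

T = [-8/17 15/17 2; -7/17 -23/17 4; 0 0 1]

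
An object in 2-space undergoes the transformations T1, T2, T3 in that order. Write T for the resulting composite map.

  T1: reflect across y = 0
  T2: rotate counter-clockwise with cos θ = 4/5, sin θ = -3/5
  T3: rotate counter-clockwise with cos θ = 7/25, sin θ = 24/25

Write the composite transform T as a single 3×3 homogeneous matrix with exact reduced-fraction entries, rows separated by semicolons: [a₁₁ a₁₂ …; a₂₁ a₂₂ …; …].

T1 = [1 0 0; 0 -1 0; 0 0 1]
T2·T1 = [4/5 -3/5 0; -3/5 -4/5 0; 0 0 1]
T3·…·T1 = [4/5 3/5 0; 3/5 -4/5 0; 0 0 1]

T = [4/5 3/5 0; 3/5 -4/5 0; 0 0 1]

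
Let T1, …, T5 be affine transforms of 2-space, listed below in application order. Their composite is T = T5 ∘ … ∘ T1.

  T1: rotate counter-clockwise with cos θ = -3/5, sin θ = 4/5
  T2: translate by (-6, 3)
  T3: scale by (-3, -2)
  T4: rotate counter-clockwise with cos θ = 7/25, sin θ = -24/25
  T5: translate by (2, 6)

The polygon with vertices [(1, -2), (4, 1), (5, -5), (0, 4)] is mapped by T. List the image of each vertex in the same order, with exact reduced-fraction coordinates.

T1 rotate counter-clockwise with cos θ = -3/5, sin θ = 4/5: (1, -2) → (1, 2); (4, 1) → (-16/5, 13/5); (5, -5) → (1, 7); (0, 4) → (-16/5, -12/5)
T2 translate by (-6, 3): (1, 2) → (-5, 5); (-16/5, 13/5) → (-46/5, 28/5); (1, 7) → (-5, 10); (-16/5, -12/5) → (-46/5, 3/5)
T3 scale by (-3, -2): (-5, 5) → (15, -10); (-46/5, 28/5) → (138/5, -56/5); (-5, 10) → (15, -20); (-46/5, 3/5) → (138/5, -6/5)
T4 rotate counter-clockwise with cos θ = 7/25, sin θ = -24/25: (15, -10) → (-27/5, -86/5); (138/5, -56/5) → (-378/125, -3704/125); (15, -20) → (-15, -20); (138/5, -6/5) → (822/125, -3354/125)
T5 translate by (2, 6): (-27/5, -86/5) → (-17/5, -56/5); (-378/125, -3704/125) → (-128/125, -2954/125); (-15, -20) → (-13, -14); (822/125, -3354/125) → (1072/125, -2604/125)

image vertices: (-17/5, -56/5), (-128/125, -2954/125), (-13, -14), (1072/125, -2604/125)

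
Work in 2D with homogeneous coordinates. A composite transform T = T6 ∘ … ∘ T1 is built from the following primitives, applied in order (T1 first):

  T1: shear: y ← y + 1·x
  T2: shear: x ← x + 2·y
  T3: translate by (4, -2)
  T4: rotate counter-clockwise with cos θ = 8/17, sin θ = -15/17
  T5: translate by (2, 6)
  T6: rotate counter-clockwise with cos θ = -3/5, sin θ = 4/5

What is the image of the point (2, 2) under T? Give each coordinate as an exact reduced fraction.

T(p) = (-32/17, 196/17)

T1 shear: y ← y + 1·x: (2, 2) → (2, 4)
T2 shear: x ← x + 2·y: (2, 4) → (10, 4)
T3 translate by (4, -2): (10, 4) → (14, 2)
T4 rotate counter-clockwise with cos θ = 8/17, sin θ = -15/17: (14, 2) → (142/17, -194/17)
T5 translate by (2, 6): (142/17, -194/17) → (176/17, -92/17)
T6 rotate counter-clockwise with cos θ = -3/5, sin θ = 4/5: (176/17, -92/17) → (-32/17, 196/17)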